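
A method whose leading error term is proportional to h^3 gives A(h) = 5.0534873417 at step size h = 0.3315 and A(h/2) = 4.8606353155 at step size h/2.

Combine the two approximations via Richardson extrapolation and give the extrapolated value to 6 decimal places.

r = 3, so 2^r = 8.
8×4.8606353155 = 38.8850825240; subtract 5.0534873417 → 33.8315951823
Divide by 2^3 − 1 = 7.
So the Richardson estimate is 4.8330850260.
Shift from A(h/2): −0.0275502895.

4.833085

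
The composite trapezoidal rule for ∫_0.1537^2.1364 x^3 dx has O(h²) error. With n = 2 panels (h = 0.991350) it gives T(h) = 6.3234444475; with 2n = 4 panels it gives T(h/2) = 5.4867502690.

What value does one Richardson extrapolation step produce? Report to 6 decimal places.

5.207852

r = 2, so 2^r = 4.
Top: 4(5.4867502690) − (6.3234444475) = 15.6235566285
R = 15.6235566285/3 = 5.2078522095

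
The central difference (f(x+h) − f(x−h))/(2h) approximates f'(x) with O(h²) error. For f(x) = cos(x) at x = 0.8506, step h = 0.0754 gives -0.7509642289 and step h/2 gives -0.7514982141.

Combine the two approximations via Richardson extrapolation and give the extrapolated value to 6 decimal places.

Order 2 gives 2^r = 4 and 2^r − 1 = 3.
4·(-0.7514982141) = -3.0059928564; (-3.0059928564) − (-0.7509642289) = -2.2550286275
(4·(-0.7514982141) − (-0.7509642289))/(4 − 1) = -0.7516762092
Correction |R − A(h/2)| = 1.780e-04; gap |A(h/2) − A(h)| = 5.340e-04.

-0.751676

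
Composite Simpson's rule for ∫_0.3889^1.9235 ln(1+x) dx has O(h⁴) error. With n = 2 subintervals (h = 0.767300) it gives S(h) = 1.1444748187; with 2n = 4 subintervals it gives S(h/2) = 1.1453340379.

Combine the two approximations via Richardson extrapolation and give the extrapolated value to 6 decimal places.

Leading term ∝ h^4; use weight 16 = 2^4.
Numerator 16*A(h/2) − A(h) = 16*1.1453340379 − 1.1444748187 = 17.1808697877
Denominator 16 − 1 = 15.
Extrapolated: 17.1808697877 / 15 = 1.1453913192
Shift from A(h/2): +0.0000572813.

1.145391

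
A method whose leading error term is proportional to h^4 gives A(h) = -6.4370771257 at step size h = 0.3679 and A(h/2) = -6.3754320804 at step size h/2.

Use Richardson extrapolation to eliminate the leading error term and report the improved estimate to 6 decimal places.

Order 4 gives 2^r = 16 and 2^r − 1 = 15.
Weighted: (-102.0069132864) − (-6.4370771257) = -95.5698361607
Denominator 16 − 1 = 15.
R = (-95.5698361607)/15 = -6.3713224107
Shift from A(h/2): +0.0041096697.

-6.371322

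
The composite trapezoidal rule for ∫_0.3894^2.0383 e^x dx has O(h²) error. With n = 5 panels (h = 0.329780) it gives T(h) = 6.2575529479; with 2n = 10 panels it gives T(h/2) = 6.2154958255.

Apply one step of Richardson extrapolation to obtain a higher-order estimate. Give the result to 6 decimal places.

6.201477

The method has order 2: 2^2 = 4.
Numerator 4 × A(h/2) − A(h) = 4 × 6.2154958255 − 6.2575529479 = 18.6044303541
Divide by 2^2 − 1 = 3.
So the Richardson estimate is 6.2014767847.
Shift from A(h/2): −0.0140190408.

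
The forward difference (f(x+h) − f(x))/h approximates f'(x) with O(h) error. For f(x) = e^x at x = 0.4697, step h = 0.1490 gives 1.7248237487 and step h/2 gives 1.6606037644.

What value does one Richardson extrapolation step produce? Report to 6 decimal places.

Leading term ∝ h^1; use weight 2 = 2^1.
Difference of the inputs: 1.6606037644 − 1.7248237487 = -0.0642199843
Divide by 2^1 − 1 = 1: (-0.0642199843)/1 = -0.0642199843
R = 1.6606037644 − 0.0642199843 = 1.5963837801

1.596384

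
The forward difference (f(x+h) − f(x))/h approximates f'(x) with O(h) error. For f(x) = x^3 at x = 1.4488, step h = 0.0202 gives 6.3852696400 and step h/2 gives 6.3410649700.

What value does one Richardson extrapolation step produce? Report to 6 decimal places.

6.296860

r = 1, so 2^r = 2.
2*6.3410649700 = 12.6821299400; 12.6821299400 − 6.3852696400 = 6.2968603000
Divide by 2^1 − 1 = 1.
Result: 6.2968603000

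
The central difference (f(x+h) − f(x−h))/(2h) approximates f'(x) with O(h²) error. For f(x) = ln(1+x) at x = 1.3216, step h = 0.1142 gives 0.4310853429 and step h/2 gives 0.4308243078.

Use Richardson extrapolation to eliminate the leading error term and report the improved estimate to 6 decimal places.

0.430737

r = 2: numerator weight 4, denominator 3.
4×0.4308243078 − 0.4310853429 = 1.2922118883
1.2922118883 ÷ 3 = 0.4307372961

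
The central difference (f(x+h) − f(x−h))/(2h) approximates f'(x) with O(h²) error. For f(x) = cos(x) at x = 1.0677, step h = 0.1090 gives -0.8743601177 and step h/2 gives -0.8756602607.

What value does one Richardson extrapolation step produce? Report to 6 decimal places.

Order 2 gives 2^r = 4 and 2^r − 1 = 3.
4*(-0.8756602607) = -3.5026410428; subtract (-0.8743601177) → -2.6282809251
Denominator 4 − 1 = 3.
(-2.6282809251) ÷ 3 = -0.8760936417
Correction |R − A(h/2)| = 4.334e-04; gap |A(h/2) − A(h)| = 1.300e-03.

-0.876094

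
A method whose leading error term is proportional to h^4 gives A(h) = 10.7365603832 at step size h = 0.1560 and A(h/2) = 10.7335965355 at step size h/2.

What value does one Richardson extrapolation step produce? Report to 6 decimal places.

r = 4, so 2^r = 16.
Weighted: 171.7375445680 − 10.7365603832 = 161.0009841848
161.0009841848 ÷ 15 = 10.7333989457

10.733399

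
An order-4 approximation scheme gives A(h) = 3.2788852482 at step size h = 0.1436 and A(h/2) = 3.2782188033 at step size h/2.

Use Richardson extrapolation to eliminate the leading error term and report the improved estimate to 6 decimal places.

3.278174

The method has order 4: 2^4 = 16.
Numerator 16·A(h/2) − A(h) = 16·3.2782188033 − 3.2788852482 = 49.1726156046
Denominator 16 − 1 = 15.
Result: 3.2781743736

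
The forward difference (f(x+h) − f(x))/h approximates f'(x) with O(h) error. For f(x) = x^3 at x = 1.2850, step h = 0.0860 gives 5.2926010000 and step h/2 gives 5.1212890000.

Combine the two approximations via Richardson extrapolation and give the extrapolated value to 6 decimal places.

4.949977

Leading term ∝ h^1; use weight 2 = 2^1.
Weighted: 10.2425780000 − 5.2926010000 = 4.9499770000
Denominator 2 − 1 = 1.
R = 4.9499770000/1 = 4.9499770000
Shift from A(h/2): −0.1713120000.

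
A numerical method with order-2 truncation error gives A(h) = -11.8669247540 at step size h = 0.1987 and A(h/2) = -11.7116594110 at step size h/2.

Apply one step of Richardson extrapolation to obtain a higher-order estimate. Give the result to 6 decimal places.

Error is O(h^2); halving h shrinks it by 2^2 = 4.
4·(-11.7116594110) − (-11.8669247540) = -34.9797128900
Denominator 4 − 1 = 3.
So the Richardson estimate is -11.6599042967.
Correction |R − A(h/2)| = 5.176e-02; gap |A(h/2) − A(h)| = 1.553e-01.

-11.659904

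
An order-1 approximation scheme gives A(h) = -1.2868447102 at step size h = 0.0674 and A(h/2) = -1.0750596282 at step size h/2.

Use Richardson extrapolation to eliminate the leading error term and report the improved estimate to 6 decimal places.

r = 1: numerator weight 2, denominator 1.
2^1*A(h/2) = -2.1501192564; minus A(h) gives -0.8632745462.
Divide by 2^1 − 1 = 1.
(-0.8632745462) ÷ 1 = -0.8632745462
Shift from A(h/2): +0.2117850820.

-0.863275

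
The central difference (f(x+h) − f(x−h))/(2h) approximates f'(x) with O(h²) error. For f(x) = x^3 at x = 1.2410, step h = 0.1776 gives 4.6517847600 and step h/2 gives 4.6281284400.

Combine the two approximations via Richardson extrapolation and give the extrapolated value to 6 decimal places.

The method has order 2: 2^2 = 4.
Numerator 4 × A(h/2) − A(h) = 4 × 4.6281284400 − 4.6517847600 = 13.8607290000
R = 13.8607290000/3 = 4.6202430000
Correction |R − A(h/2)| = 7.885e-03; gap |A(h/2) − A(h)| = 2.366e-02.

4.620243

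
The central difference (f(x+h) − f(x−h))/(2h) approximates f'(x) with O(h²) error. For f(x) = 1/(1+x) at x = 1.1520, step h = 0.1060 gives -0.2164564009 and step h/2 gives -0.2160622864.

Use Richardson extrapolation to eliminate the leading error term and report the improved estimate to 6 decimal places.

-0.215931

With r = 2 the leading error scales as h^2, so the weight is 2^2 = 4.
2^2×A(h/2) = -0.8642491456; minus A(h) gives -0.6477927447.
Denominator 4 − 1 = 3.
Result: -0.2159309149
Correction |R − A(h/2)| = 1.314e-04; gap |A(h/2) − A(h)| = 3.941e-04.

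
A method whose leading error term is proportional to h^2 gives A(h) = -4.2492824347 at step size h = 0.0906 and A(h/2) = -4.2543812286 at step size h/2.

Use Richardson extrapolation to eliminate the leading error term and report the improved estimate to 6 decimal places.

-4.256081

Leading term ∝ h^2; use weight 4 = 2^2.
4*(-4.2543812286) = -17.0175249144; subtract (-4.2492824347) → -12.7682424797
Divide by 2^2 − 1 = 3.
So the Richardson estimate is -4.2560808266.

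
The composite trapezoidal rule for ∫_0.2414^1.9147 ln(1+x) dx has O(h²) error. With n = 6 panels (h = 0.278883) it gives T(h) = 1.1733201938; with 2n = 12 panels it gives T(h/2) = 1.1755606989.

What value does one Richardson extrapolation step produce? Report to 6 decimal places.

1.176308

With r = 2 the leading error scales as h^2, so the weight is 2^2 = 4.
Weighted: 4.7022427956 − 1.1733201938 = 3.5289226018
(4·1.1755606989 − 1.1733201938)/(4 − 1) = 1.1763075339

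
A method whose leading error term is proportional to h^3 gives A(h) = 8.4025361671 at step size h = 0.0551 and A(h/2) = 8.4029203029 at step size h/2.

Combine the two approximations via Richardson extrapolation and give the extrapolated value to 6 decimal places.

The method has order 3: 2^3 = 8.
2^3*A(h/2) = 67.2233624232; minus A(h) gives 58.8208262561.
Denominator 8 − 1 = 7.
Extrapolated: 58.8208262561 / 7 = 8.4029751794
Shift from A(h/2): +0.0000548765.

8.402975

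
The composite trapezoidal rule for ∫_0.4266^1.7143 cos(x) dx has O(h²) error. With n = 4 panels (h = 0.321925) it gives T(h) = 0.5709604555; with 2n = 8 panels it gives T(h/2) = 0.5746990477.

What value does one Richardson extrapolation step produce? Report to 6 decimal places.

0.575945

Order 2 gives 2^r = 4 and 2^r − 1 = 3.
Top: 4(0.5746990477) − (0.5709604555) = 1.7278357353
(4·0.5746990477 − 0.5709604555)/(4 − 1) = 0.5759452451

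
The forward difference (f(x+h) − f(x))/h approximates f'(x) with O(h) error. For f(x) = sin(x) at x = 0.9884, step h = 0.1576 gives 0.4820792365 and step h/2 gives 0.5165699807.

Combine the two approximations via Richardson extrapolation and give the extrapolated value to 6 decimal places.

0.551061

With r = 1 the leading error scales as h^1, so the weight is 2^1 = 2.
2 × 0.5165699807 = 1.0331399614; 1.0331399614 − 0.4820792365 = 0.5510607249
R = 0.5510607249/1 = 0.5510607249
Gap between inputs: 3.449e-02; correction applied: +0.0344907442.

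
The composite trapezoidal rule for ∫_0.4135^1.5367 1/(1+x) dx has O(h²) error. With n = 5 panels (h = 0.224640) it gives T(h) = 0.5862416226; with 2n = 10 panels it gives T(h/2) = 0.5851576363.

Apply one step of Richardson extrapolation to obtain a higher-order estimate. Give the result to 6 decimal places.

r = 2: numerator weight 4, denominator 3.
4·0.5851576363 = 2.3406305452; subtract 0.5862416226 → 1.7543889226
Denominator 4 − 1 = 3.
R = 1.7543889226/3 = 0.5847963075
Gap between inputs: 1.084e-03; correction applied: −0.0003613288.

0.584796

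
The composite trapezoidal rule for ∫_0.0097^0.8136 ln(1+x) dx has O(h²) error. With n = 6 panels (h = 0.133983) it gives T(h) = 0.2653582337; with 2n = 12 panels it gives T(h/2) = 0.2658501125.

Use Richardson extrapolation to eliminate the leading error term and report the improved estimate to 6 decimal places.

0.266014

Method order is 2; weight 2^2 = 4.
2^2×A(h/2) = 1.0634004500; minus A(h) gives 0.7980422163.
Denominator 4 − 1 = 3.
Extrapolated: 0.7980422163 / 3 = 0.2660140721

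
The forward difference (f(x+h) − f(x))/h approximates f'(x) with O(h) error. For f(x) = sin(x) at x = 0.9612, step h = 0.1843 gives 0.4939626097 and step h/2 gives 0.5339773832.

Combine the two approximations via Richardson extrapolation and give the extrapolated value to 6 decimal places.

r = 1, so 2^r = 2.
2^1 × A(h/2) = 1.0679547664; minus A(h) gives 0.5739921567.
0.5739921567 ÷ 1 = 0.5739921567
Shift from A(h/2): +0.0400147735.

0.573992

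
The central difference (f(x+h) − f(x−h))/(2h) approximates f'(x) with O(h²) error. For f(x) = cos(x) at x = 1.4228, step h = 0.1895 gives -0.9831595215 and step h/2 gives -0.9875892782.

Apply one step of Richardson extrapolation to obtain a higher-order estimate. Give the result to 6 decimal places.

-0.989066

With r = 2 the leading error scales as h^2, so the weight is 2^2 = 4.
Weighted: (-3.9503571128) − (-0.9831595215) = -2.9671975913
Extrapolated: (-2.9671975913) / 3 = -0.9890658638
Gap between inputs: 4.430e-03; correction applied: −0.0014765856.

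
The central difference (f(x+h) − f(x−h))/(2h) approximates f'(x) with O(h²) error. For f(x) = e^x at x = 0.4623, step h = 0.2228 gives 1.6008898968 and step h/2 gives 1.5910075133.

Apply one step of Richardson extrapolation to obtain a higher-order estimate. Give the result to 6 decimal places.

1.587713

Method order is 2; weight 2^2 = 4.
4·1.5910075133 = 6.3640300532; 6.3640300532 − 1.6008898968 = 4.7631401564
Divide by 2^2 − 1 = 3.
Extrapolated: 4.7631401564 / 3 = 1.5877133855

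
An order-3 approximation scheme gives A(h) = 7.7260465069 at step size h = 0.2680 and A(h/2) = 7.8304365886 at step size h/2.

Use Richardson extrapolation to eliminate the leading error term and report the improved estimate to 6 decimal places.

7.845349

r = 3, so 2^r = 8.
8 × 7.8304365886 − 7.7260465069 = 54.9174462019
R = 54.9174462019/7 = 7.8453494574
Shift from A(h/2): +0.0149128688.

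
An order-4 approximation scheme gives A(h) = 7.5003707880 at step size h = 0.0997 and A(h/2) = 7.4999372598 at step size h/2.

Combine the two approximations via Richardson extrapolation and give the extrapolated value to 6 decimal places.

7.499908

Leading term ∝ h^4; use weight 16 = 2^4.
Weighted: 119.9989961568 − 7.5003707880 = 112.4986253688
112.4986253688 ÷ 15 = 7.4999083579
Correction |R − A(h/2)| = 2.890e-05; gap |A(h/2) − A(h)| = 4.335e-04.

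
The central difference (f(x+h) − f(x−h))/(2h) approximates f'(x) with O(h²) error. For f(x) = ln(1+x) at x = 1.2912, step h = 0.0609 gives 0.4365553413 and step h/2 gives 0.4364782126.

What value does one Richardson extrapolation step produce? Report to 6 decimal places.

0.436453

The method has order 2: 2^2 = 4.
4·0.4364782126 = 1.7459128504; 1.7459128504 − 0.4365553413 = 1.3093575091
(4·0.4364782126 − 0.4365553413)/(4 − 1) = 0.4364525030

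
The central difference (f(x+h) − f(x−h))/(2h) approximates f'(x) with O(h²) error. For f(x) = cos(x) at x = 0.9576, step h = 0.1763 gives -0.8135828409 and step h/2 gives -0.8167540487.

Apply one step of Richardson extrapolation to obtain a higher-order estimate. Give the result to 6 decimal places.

-0.817811

r = 2: numerator weight 4, denominator 3.
4 × (-0.8167540487) = -3.2670161948; (-3.2670161948) − (-0.8135828409) = -2.4534333539
(-2.4534333539) ÷ 3 = -0.8178111180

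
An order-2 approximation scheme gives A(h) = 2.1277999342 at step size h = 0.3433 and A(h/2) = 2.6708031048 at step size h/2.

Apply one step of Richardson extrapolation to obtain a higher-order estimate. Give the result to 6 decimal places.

Error is O(h^2); halving h shrinks it by 2^2 = 4.
Top: 4(2.6708031048) − (2.1277999342) = 8.5554124850
Extrapolated: 8.5554124850 / 3 = 2.8518041617

2.851804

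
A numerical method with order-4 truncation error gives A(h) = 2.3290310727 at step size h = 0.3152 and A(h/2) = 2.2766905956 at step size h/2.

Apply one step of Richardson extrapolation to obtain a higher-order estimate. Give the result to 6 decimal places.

2.273201

r = 4, so 2^r = 16.
16×2.2766905956 = 36.4270495296; 36.4270495296 − 2.3290310727 = 34.0980184569
Denominator 16 − 1 = 15.
Result: 2.2732012305
Correction |R − A(h/2)| = 3.489e-03; gap |A(h/2) − A(h)| = 5.234e-02.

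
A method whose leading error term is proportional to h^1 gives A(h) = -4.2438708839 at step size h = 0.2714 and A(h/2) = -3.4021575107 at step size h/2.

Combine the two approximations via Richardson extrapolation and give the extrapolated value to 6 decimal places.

-2.560444

Error is O(h^1); halving h shrinks it by 2^1 = 2.
2×(-3.4021575107) = -6.8043150214; subtract (-4.2438708839) → -2.5604441375
Denominator 2 − 1 = 1.
(2×(-3.4021575107) − (-4.2438708839))/(2 − 1) = -2.5604441375
Correction |R − A(h/2)| = 8.417e-01; gap |A(h/2) − A(h)| = 8.417e-01.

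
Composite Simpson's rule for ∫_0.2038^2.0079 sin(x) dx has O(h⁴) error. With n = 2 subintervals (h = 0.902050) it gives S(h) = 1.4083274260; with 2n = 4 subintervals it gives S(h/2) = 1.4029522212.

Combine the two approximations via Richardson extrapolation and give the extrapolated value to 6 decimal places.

1.402594

The method has order 4: 2^4 = 16.
2^4×A(h/2) = 22.4472355392; minus A(h) gives 21.0389081132.
21.0389081132 ÷ 15 = 1.4025938742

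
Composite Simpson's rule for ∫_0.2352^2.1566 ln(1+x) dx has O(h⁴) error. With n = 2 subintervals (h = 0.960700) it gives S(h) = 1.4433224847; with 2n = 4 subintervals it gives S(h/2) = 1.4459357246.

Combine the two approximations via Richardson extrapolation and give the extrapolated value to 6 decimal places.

The method has order 4: 2^4 = 16.
16*1.4459357246 = 23.1349715936; subtract 1.4433224847 → 21.6916491089
(16*1.4459357246 − 1.4433224847)/(16 − 1) = 1.4461099406

1.446110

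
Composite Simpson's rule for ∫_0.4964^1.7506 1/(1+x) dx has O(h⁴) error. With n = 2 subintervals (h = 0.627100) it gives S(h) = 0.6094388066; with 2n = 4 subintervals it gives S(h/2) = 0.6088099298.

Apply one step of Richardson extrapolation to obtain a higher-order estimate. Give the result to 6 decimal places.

Leading term ∝ h^4; use weight 16 = 2^4.
16*0.6088099298 = 9.7409588768; subtract 0.6094388066 → 9.1315200702
(16*0.6088099298 − 0.6094388066)/(16 − 1) = 0.6087680047
Correction |R − A(h/2)| = 4.193e-05; gap |A(h/2) − A(h)| = 6.289e-04.

0.608768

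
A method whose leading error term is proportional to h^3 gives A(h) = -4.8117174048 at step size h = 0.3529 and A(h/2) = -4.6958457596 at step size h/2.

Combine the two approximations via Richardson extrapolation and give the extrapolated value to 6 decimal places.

-4.679293

With r = 3 the leading error scales as h^3, so the weight is 2^3 = 8.
Weighted: (-37.5667660768) − (-4.8117174048) = -32.7550486720
Denominator 8 − 1 = 7.
(-32.7550486720) ÷ 7 = -4.6792926674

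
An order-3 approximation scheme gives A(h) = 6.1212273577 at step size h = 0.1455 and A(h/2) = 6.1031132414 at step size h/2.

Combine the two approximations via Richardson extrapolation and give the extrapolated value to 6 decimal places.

6.100526

The method has order 3: 2^3 = 8.
8*6.1031132414 = 48.8249059312; subtract 6.1212273577 → 42.7036785735
Divide by 2^3 − 1 = 7.
So the Richardson estimate is 6.1005255105.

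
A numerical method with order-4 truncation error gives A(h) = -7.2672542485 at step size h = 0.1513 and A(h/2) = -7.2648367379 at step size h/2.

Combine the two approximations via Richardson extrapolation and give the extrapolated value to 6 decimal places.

Error is O(h^4); halving h shrinks it by 2^4 = 16.
16·(-7.2648367379) = -116.2373878064; (-116.2373878064) − (-7.2672542485) = -108.9701335579
Extrapolated: (-108.9701335579) / 15 = -7.2646755705

-7.264676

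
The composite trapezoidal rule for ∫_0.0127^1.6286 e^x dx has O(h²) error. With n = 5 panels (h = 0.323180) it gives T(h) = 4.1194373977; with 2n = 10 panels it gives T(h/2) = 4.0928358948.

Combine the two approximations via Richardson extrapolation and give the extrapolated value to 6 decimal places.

4.083969

Leading term ∝ h^2; use weight 4 = 2^2.
Top: 4(4.0928358948) − (4.1194373977) = 12.2519061815
Divide by 2^2 − 1 = 3.
(4×4.0928358948 − 4.1194373977)/(4 − 1) = 4.0839687272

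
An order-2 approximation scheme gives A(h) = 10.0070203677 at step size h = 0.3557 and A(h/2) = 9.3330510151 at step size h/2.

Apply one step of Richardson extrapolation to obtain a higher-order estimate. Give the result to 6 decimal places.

Method order is 2; weight 2^2 = 4.
Weighted: 37.3322040604 − 10.0070203677 = 27.3251836927
Denominator 4 − 1 = 3.
R = 27.3251836927/3 = 9.1083945642

9.108395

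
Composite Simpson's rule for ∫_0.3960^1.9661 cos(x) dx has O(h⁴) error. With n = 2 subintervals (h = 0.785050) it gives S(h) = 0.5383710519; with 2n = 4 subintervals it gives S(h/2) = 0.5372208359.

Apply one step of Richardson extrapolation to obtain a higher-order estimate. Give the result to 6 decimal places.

0.537144

Method order is 4; weight 2^4 = 16.
16*0.5372208359 = 8.5955333744; 8.5955333744 − 0.5383710519 = 8.0571623225
Denominator 16 − 1 = 15.
R = 8.0571623225/15 = 0.5371441548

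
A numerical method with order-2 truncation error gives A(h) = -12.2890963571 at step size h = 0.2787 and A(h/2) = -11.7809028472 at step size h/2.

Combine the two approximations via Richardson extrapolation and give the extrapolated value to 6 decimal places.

Leading term ∝ h^2; use weight 4 = 2^2.
Difference of the inputs: -11.7809028472 − (-12.2890963571) = 0.5081935099
Correction (A(h/2) − A(h))/(4 − 1) = 0.5081935099/3 = 0.1693978366
R = A(h/2) + (A(h/2) − A(h))/3 = -11.7809028472 + 0.1693978366 = -11.6115050106
Shift from A(h/2): +0.1693978366.

-11.611505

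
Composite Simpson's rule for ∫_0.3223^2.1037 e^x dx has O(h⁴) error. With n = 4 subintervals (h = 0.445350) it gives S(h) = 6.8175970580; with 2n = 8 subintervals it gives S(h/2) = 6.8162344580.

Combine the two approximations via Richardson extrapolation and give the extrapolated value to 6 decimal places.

6.816144

Order 4 gives 2^r = 16 and 2^r − 1 = 15.
Difference of the inputs: 6.8162344580 − 6.8175970580 = -0.0013626000
Correction (A(h/2) − A(h))/(16 − 1) = (-0.0013626000)/15 = -0.0000908400
R = A(h/2) + (A(h/2) − A(h))/15 = 6.8162344580 − 0.0000908400 = 6.8161436180
Shift from A(h/2): −0.0000908400.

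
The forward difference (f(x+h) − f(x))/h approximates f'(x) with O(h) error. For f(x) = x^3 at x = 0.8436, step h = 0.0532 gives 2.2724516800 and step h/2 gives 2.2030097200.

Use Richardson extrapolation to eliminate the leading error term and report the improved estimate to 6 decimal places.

2.133568

With r = 1 the leading error scales as h^1, so the weight is 2^1 = 2.
2^1×A(h/2) = 4.4060194400; minus A(h) gives 2.1335677600.
Divide by 2^1 − 1 = 1.
2.1335677600 ÷ 1 = 2.1335677600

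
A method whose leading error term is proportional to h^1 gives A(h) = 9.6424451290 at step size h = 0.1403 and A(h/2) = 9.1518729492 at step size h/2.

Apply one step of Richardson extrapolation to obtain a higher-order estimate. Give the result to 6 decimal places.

8.661301

Leading term ∝ h^1; use weight 2 = 2^1.
2 × 9.1518729492 − 9.6424451290 = 8.6613007694
Extrapolated: 8.6613007694 / 1 = 8.6613007694
Correction |R − A(h/2)| = 4.906e-01; gap |A(h/2) − A(h)| = 4.906e-01.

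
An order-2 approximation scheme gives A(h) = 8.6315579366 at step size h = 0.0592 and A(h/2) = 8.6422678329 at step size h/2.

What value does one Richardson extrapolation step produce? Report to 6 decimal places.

8.645838

Leading term ∝ h^2; use weight 4 = 2^2.
4 × 8.6422678329 = 34.5690713316; 34.5690713316 − 8.6315579366 = 25.9375133950
Divide by 2^2 − 1 = 3.
Result: 8.6458377983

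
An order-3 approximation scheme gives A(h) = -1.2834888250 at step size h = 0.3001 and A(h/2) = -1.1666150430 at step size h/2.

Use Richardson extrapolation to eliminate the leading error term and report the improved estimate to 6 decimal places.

r = 3: numerator weight 8, denominator 7.
Top: 8(-1.1666150430) − (-1.2834888250) = -8.0494315190
Divide by 2^3 − 1 = 7.
(-8.0494315190) ÷ 7 = -1.1499187884

-1.149919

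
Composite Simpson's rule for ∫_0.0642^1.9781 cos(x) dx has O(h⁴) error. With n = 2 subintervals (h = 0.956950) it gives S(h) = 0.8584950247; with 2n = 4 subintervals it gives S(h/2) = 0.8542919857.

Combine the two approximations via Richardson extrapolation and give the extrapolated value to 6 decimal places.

r = 4: numerator weight 16, denominator 15.
2^4*A(h/2) = 13.6686717712; minus A(h) gives 12.8101767465.
Divide by 2^4 − 1 = 15.
So the Richardson estimate is 0.8540117831.
Gap between inputs: 4.203e-03; correction applied: −0.0002802026.

0.854012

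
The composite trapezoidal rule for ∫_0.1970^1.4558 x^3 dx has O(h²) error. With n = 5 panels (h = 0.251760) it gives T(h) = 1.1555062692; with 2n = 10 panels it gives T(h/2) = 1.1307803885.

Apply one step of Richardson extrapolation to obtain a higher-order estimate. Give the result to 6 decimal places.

1.122538

The method has order 2: 2^2 = 4.
Difference of the inputs: 1.1307803885 − 1.1555062692 = -0.0247258807
Divide by 2^2 − 1 = 3: (-0.0247258807)/3 = -0.0082419602
R = A(h/2) + (A(h/2) − A(h))/3 = 1.1307803885 − 0.0082419602 = 1.1225384283
Shift from A(h/2): −0.0082419602.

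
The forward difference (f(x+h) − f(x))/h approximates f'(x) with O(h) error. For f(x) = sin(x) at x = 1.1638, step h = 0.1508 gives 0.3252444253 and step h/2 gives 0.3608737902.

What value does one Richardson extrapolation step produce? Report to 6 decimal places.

The method has order 1: 2^1 = 2.
Numerator 2·A(h/2) − A(h) = 2·0.3608737902 − 0.3252444253 = 0.3965031551
Divide by 2^1 − 1 = 1.
So the Richardson estimate is 0.3965031551.
Shift from A(h/2): +0.0356293649.

0.396503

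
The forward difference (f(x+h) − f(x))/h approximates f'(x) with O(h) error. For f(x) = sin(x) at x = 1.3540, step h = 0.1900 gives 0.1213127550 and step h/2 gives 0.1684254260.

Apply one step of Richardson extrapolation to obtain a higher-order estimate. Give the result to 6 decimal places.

r = 1, so 2^r = 2.
2·0.1684254260 − 0.1213127550 = 0.2155380970
Denominator 2 − 1 = 1.
(2·0.1684254260 − 0.1213127550)/(2 − 1) = 0.2155380970
Gap between inputs: 4.711e-02; correction applied: +0.0471126710.

0.215538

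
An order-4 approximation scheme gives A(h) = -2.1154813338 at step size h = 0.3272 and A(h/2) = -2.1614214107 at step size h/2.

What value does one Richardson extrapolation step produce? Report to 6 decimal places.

-2.164484

Order 4 gives 2^r = 16 and 2^r − 1 = 15.
16·(-2.1614214107) = -34.5827425712; (-34.5827425712) − (-2.1154813338) = -32.4672612374
(-32.4672612374) ÷ 15 = -2.1644840825
Gap between inputs: 4.594e-02; correction applied: −0.0030626718.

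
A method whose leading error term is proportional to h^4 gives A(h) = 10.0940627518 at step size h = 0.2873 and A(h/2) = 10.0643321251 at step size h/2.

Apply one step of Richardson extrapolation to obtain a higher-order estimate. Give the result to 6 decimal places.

10.062350

Order 4 gives 2^r = 16 and 2^r − 1 = 15.
16·10.0643321251 = 161.0293140016; subtract 10.0940627518 → 150.9352512498
Divide by 2^4 − 1 = 15.
Result: 10.0623500833
Gap between inputs: 2.973e-02; correction applied: −0.0019820418.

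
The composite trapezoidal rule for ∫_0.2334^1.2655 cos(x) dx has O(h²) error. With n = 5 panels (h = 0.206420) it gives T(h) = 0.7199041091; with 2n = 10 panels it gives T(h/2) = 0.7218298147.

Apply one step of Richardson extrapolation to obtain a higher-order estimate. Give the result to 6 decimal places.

Leading term ∝ h^2; use weight 4 = 2^2.
Top: 4(0.7218298147) − (0.7199041091) = 2.1674151497
Denominator 4 − 1 = 3.
Extrapolated: 2.1674151497 / 3 = 0.7224717166
Shift from A(h/2): +0.0006419019.

0.722472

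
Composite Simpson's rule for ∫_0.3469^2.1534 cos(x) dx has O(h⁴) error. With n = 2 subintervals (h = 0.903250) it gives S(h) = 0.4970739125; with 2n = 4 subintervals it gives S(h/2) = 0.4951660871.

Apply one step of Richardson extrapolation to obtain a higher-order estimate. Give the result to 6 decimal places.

Leading term ∝ h^4; use weight 16 = 2^4.
16×0.4951660871 = 7.9226573936; 7.9226573936 − 0.4970739125 = 7.4255834811
Denominator 16 − 1 = 15.
So the Richardson estimate is 0.4950388987.

0.495039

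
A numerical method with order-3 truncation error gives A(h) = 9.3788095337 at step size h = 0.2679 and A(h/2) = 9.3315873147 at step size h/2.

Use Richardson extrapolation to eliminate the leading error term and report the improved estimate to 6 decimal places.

r = 3, so 2^r = 8.
8 × 9.3315873147 − 9.3788095337 = 65.2738889839
65.2738889839 ÷ 7 = 9.3248412834

9.324841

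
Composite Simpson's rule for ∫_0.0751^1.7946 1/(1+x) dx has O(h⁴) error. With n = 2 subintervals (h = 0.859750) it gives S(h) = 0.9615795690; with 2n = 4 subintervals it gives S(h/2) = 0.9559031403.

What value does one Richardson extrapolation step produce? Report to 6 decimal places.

0.955525

Order 4 gives 2^r = 16 and 2^r − 1 = 15.
Numerator 16*A(h/2) − A(h) = 16*0.9559031403 − 0.9615795690 = 14.3328706758
Divide by 2^4 − 1 = 15.
R = 14.3328706758/15 = 0.9555247117
Gap between inputs: 5.676e-03; correction applied: −0.0003784286.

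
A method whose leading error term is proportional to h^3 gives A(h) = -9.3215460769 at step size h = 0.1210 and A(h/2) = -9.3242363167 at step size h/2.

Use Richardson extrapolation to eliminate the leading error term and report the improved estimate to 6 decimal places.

-9.324621

r = 3: numerator weight 8, denominator 7.
8·(-9.3242363167) = -74.5938905336; subtract (-9.3215460769) → -65.2723444567
Extrapolated: (-65.2723444567) / 7 = -9.3246206367
Correction |R − A(h/2)| = 3.843e-04; gap |A(h/2) − A(h)| = 2.690e-03.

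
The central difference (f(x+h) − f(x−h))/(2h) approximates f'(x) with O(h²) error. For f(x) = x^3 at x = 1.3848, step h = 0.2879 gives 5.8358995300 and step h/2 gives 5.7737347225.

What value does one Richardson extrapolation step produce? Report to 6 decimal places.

5.753013

Order 2 gives 2^r = 4 and 2^r − 1 = 3.
Weighted: 23.0949388900 − 5.8358995300 = 17.2590393600
Denominator 4 − 1 = 3.
So the Richardson estimate is 5.7530131200.
Gap between inputs: 6.216e-02; correction applied: −0.0207216025.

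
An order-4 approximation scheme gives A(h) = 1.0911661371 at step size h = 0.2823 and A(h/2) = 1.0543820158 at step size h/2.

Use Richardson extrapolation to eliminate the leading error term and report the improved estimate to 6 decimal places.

Error is O(h^4); halving h shrinks it by 2^4 = 16.
16 × 1.0543820158 − 1.0911661371 = 15.7789461157
Divide by 2^4 − 1 = 15.
15.7789461157 ÷ 15 = 1.0519297410

1.051930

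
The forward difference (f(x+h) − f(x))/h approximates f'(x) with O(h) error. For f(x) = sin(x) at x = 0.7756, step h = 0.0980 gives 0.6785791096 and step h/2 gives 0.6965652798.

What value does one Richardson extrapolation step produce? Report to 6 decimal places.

0.714551

r = 1, so 2^r = 2.
Weighted: 1.3931305596 − 0.6785791096 = 0.7145514500
(2*0.6965652798 − 0.6785791096)/(2 − 1) = 0.7145514500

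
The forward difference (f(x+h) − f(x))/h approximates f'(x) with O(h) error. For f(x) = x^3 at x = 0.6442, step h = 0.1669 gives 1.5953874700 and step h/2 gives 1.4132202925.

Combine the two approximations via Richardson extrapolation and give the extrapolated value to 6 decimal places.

1.231053

Leading term ∝ h^1; use weight 2 = 2^1.
Top: 2(1.4132202925) − (1.5953874700) = 1.2310531150
(2·1.4132202925 − 1.5953874700)/(2 − 1) = 1.2310531150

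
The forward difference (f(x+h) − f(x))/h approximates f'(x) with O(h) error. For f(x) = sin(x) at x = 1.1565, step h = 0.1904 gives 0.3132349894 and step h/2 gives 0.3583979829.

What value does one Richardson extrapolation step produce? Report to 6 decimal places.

The method has order 1: 2^1 = 2.
2 × 0.3583979829 = 0.7167959658; subtract 0.3132349894 → 0.4035609764
(2 × 0.3583979829 − 0.3132349894)/(2 − 1) = 0.4035609764

0.403561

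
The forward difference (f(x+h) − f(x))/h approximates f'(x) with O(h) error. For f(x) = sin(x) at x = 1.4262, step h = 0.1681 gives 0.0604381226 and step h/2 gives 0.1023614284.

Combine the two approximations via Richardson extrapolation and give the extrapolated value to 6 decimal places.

Method order is 1; weight 2^1 = 2.
2×0.1023614284 = 0.2047228568; 0.2047228568 − 0.0604381226 = 0.1442847342
Extrapolated: 0.1442847342 / 1 = 0.1442847342
Gap between inputs: 4.192e-02; correction applied: +0.0419233058.

0.144285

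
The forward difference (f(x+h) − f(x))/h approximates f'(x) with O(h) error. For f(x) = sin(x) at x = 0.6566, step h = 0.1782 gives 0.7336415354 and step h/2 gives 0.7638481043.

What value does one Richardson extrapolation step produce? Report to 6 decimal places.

0.794055

Order 1 gives 2^r = 2 and 2^r − 1 = 1.
2×0.7638481043 = 1.5276962086; subtract 0.7336415354 → 0.7940546732
Denominator 2 − 1 = 1.
0.7940546732 ÷ 1 = 0.7940546732
Shift from A(h/2): +0.0302065689.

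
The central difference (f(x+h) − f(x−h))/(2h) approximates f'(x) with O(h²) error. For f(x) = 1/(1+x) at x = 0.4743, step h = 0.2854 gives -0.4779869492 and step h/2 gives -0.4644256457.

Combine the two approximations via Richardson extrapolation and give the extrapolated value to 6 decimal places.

The method has order 2: 2^2 = 4.
4·(-0.4644256457) − (-0.4779869492) = -1.3797156336
Divide by 2^2 − 1 = 3.
(4·(-0.4644256457) − (-0.4779869492))/(4 − 1) = -0.4599052112
Shift from A(h/2): +0.0045204345.

-0.459905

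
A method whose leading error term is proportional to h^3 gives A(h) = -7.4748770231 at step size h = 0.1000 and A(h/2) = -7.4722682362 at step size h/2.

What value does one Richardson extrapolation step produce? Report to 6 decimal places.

r = 3, so 2^r = 8.
Difference of the inputs: -7.4722682362 − (-7.4748770231) = 0.0026087869
Correction (A(h/2) − A(h))/(8 − 1) = 0.0026087869/7 = 0.0003726838
R = A(h/2) + (A(h/2) − A(h))/7 = -7.4722682362 + 0.0003726838 = -7.4718955524

-7.471896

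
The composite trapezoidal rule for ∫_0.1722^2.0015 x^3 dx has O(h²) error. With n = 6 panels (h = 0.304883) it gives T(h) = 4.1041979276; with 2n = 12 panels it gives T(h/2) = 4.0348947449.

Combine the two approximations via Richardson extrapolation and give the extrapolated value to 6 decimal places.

4.011794

r = 2, so 2^r = 4.
Top: 4(4.0348947449) − (4.1041979276) = 12.0353810520
12.0353810520 ÷ 3 = 4.0117936840
Gap between inputs: 6.930e-02; correction applied: −0.0231010609.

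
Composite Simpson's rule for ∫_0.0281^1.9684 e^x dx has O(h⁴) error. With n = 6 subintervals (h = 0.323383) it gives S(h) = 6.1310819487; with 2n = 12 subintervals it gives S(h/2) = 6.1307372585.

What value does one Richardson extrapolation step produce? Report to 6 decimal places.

6.130714

The method has order 4: 2^4 = 16.
2^4·A(h/2) = 98.0917961360; minus A(h) gives 91.9607141873.
(16·6.1307372585 − 6.1310819487)/(16 − 1) = 6.1307142792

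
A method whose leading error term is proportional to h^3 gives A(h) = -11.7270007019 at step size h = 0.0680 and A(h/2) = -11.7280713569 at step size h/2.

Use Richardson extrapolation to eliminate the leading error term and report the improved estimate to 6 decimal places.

Leading term ∝ h^3; use weight 8 = 2^3.
8 × (-11.7280713569) − (-11.7270007019) = -82.0975701533
(-82.0975701533) ÷ 7 = -11.7282243076
Gap between inputs: 1.071e-03; correction applied: −0.0001529507.

-11.728224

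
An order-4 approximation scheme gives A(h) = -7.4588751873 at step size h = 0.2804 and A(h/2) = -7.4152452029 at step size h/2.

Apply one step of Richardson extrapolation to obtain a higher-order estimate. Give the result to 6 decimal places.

Order 4 gives 2^r = 16 and 2^r − 1 = 15.
16 × (-7.4152452029) − (-7.4588751873) = -111.1850480591
Divide by 2^4 − 1 = 15.
R = (-111.1850480591)/15 = -7.4123365373
Shift from A(h/2): +0.0029086656.

-7.412337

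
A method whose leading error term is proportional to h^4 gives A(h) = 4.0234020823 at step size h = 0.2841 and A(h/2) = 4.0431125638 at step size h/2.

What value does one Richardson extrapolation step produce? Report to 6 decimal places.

4.044427

The method has order 4: 2^4 = 16.
Weighted: 64.6898010208 − 4.0234020823 = 60.6663989385
Divide by 2^4 − 1 = 15.
R = 60.6663989385/15 = 4.0444265959
Correction |R − A(h/2)| = 1.314e-03; gap |A(h/2) − A(h)| = 1.971e-02.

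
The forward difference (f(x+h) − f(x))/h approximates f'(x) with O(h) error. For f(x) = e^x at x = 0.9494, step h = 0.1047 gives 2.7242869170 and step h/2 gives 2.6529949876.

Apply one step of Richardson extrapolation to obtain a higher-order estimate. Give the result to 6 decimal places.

2.581703

Order 1 gives 2^r = 2 and 2^r − 1 = 1.
2 × 2.6529949876 = 5.3059899752; 5.3059899752 − 2.7242869170 = 2.5817030582
Divide by 2^1 − 1 = 1.
Result: 2.5817030582
Gap between inputs: 7.129e-02; correction applied: −0.0712919294.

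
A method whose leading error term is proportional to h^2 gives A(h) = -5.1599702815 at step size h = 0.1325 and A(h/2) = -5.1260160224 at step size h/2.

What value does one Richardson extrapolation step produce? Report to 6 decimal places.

Order 2 gives 2^r = 4 and 2^r − 1 = 3.
4·(-5.1260160224) = -20.5040640896; (-20.5040640896) − (-5.1599702815) = -15.3440938081
Extrapolated: (-15.3440938081) / 3 = -5.1146979360

-5.114698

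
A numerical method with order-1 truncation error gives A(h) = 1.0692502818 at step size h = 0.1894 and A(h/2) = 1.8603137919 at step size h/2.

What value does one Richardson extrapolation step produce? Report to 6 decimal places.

r = 1: numerator weight 2, denominator 1.
Weighted: 3.7206275838 − 1.0692502818 = 2.6513773020
Extrapolated: 2.6513773020 / 1 = 2.6513773020
Correction |R − A(h/2)| = 7.911e-01; gap |A(h/2) − A(h)| = 7.911e-01.

2.651377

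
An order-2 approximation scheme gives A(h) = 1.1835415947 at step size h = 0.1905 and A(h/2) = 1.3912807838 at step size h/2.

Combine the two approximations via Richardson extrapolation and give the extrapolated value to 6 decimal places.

r = 2, so 2^r = 4.
Top: 4(1.3912807838) − (1.1835415947) = 4.3815815405
(4·1.3912807838 − 1.1835415947)/(4 − 1) = 1.4605271802
Gap between inputs: 2.077e-01; correction applied: +0.0692463964.

1.460527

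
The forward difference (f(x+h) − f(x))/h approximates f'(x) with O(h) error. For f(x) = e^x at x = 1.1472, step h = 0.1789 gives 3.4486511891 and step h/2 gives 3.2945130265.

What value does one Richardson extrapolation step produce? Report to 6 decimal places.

Leading term ∝ h^1; use weight 2 = 2^1.
Difference of the inputs: 3.2945130265 − 3.4486511891 = -0.1541381626
Divide by 2^1 − 1 = 1: (-0.1541381626)/1 = -0.1541381626
R = 3.2945130265 − 0.1541381626 = 3.1403748639
Shift from A(h/2): −0.1541381626.

3.140375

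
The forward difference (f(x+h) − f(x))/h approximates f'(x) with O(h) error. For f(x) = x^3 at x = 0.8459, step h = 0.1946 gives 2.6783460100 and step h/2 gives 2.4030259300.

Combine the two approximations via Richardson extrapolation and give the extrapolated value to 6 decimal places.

r = 1, so 2^r = 2.
Top: 2(2.4030259300) − (2.6783460100) = 2.1277058500
R = 2.1277058500/1 = 2.1277058500

2.127706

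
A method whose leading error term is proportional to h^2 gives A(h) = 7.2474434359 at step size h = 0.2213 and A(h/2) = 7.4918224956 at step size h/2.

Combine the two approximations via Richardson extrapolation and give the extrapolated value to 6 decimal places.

Leading term ∝ h^2; use weight 4 = 2^2.
4*7.4918224956 − 7.2474434359 = 22.7198465465
22.7198465465 ÷ 3 = 7.5732821822

7.573282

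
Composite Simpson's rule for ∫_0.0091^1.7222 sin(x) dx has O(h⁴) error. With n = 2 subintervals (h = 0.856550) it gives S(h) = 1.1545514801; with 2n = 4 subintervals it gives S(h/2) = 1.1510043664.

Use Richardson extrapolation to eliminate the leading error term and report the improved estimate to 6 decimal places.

1.150768

With r = 4 the leading error scales as h^4, so the weight is 2^4 = 16.
A(h/2) − A(h) = 1.1510043664 − 1.1545514801 = -0.0035471137
Correction (A(h/2) − A(h))/(16 − 1) = (-0.0035471137)/15 = -0.0002364742
R = A(h/2) + (A(h/2) − A(h))/15 = 1.1510043664 − 0.0002364742 = 1.1507678922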